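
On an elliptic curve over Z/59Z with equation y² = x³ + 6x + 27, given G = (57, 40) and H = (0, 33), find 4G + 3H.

First 4G:
Repeated addition: build up to 4G.
2G: tangent at (57, 40): λ = (3·57² + 6)/(2·40) ≡ 18/21. 21⁻¹ ≡ 45 (mod 59), so λ ≡ 18·45 ≡ 43.
  x = λ² - 57 - 57 = 1849 - 114 ≡ 24; y = λ·(57 - 24) - 40 ≡ 22. → (24, 22)
3G: (24, 22) + (57, 40). λ = (40 - 22)/(57 - 24) ≡ 18/33 mod 59. 33⁻¹ ≡ 34 (mod 59), so λ ≡ 22.
  x = λ² - 24 - 57 = 484 - 81 ≡ 49; y = λ·(24 - 49) - 22 ≡ 18. → (49, 18)
4G: (49, 18) + (57, 40). λ = (40 - 18)/(57 - 49) ≡ 22/8 mod 59. 8⁻¹ ≡ 37 (mod 59), so λ ≡ 47.
  x = λ² - 49 - 57 = 2209 - 106 ≡ 38; y = λ·(49 - 38) - 18 ≡ 27. → (38, 27)
4G = (38, 27).
Next 3H:
Repeated addition: build up to 3H.
2H: tangent at (0, 33): λ = (3·0² + 6)/(2·33) ≡ 6/7. 7⁻¹ ≡ 17 (mod 59), so λ ≡ 6·17 ≡ 43.
  x = λ² - 0 - 0 = 1849 - 0 ≡ 20; y = λ·(0 - 20) - 33 ≡ 51. → (20, 51)
3H: (20, 51) + (0, 33). λ = (33 - 51)/(0 - 20) ≡ 41/39 mod 59. 39⁻¹ ≡ 56 (mod 59) since 39·56 = 2184 ≡ 1, so λ ≡ 54.
  x = λ² - 20 - 0 = 2916 - 20 ≡ 5; y = λ·(20 - 5) - 51 ≡ 51. → (5, 51)
3H = (5, 51).
Finally 4G + 3H:
(38, 27) + (5, 51). λ = (51 - 27)/(5 - 38) ≡ 24/26 mod 59. 26⁻¹ ≡ 25 (mod 59), so λ ≡ 10.
  x = λ² - 38 - 5 = 100 - 43 ≡ 57; y = λ·(38 - 57) - 27 ≡ 19. → (57, 19)

(57, 19)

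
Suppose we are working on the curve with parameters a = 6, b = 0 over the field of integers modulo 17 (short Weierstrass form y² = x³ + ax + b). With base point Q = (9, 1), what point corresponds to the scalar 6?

Double-and-add on 6 = (110)₂. Start with Q = (9, 1) for the leading 1-bit.
double: tangent at (9, 1): λ = (3·9² + 6)/(2·1) ≡ 11/2. 2⁻¹ ≡ 9 (mod 17), so λ ≡ 11·9 ≡ 14.
  x = λ² - 9 - 9 = 196 - 18 ≡ 8; y = λ·(9 - 8) - 1 ≡ 13. → (8, 13)
add Q: (8, 13) + (9, 1). λ = (1 - 13)/(9 - 8) ≡ 5/1 mod 17. 1⁻¹ ≡ 1 (mod 17) since 1·1 = 1 ≡ 1, so λ ≡ 5.
  x = λ² - 8 - 9 = 25 - 17 ≡ 8; y = λ·(8 - 8) - 13 ≡ 4. → (8, 4)
double: tangent at (8, 4): λ = (3·8² + 6)/(2·4) ≡ 11/8. 8⁻¹ ≡ 15 (mod 17), so λ ≡ 11·15 ≡ 12.
  x = λ² - 8 - 8 = 144 - 16 ≡ 9; y = λ·(8 - 9) - 4 ≡ 1. → (9, 1)

(9, 1)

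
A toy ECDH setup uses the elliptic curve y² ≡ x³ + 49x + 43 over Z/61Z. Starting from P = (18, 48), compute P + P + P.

Repeated addition: build up to 3P.
2P: tangent at (18, 48): λ = (3·18² + 49)/(2·48) ≡ 45/35. 35⁻¹ ≡ 7 (mod 61), so λ ≡ 45·7 ≡ 10.
  x = λ² - 18 - 18 = 100 - 36 ≡ 3; y = λ·(18 - 3) - 48 ≡ 41. → (3, 41)
3P: (3, 41) + (18, 48). λ = (48 - 41)/(18 - 3) ≡ 7/15 mod 61. 15⁻¹ ≡ 57 (mod 61), so λ ≡ 33.
  x = λ² - 3 - 18 = 1089 - 21 ≡ 31; y = λ·(3 - 31) - 41 ≡ 11. → (31, 11)

(31, 11)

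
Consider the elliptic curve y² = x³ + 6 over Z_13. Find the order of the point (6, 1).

2P: tangent at (6, 1): λ = (3·6² + 0)/(2·1) ≡ 4/2. 2⁻¹ ≡ 7 (mod 13), so λ ≡ 4·7 ≡ 2.
  x = λ² - 6 - 6 = 4 - 12 ≡ 5; y = λ·(6 - 5) - 1 ≡ 1. → (5, 1)
3P: (5, 1) + (6, 1). λ = (1 - 1)/(6 - 5) ≡ 0/1 mod 13. 1⁻¹ ≡ 1 (mod 13) since 1·1 = 1 ≡ 1, so λ ≡ 0.
  x = λ² - 5 - 6 = 0 - 11 ≡ 2; y = λ·(5 - 2) - 1 ≡ 12. → (2, 12)
4P: (2, 12) + (6, 1). λ = (1 - 12)/(6 - 2) ≡ 2/4 mod 13. 4⁻¹ ≡ 10 (mod 13), so λ ≡ 7.
  x = λ² - 2 - 6 = 49 - 8 ≡ 2; y = λ·(2 - 2) - 12 ≡ 1. → (2, 1)
5P: (2, 1) + (6, 1). λ = (1 - 1)/(6 - 2) ≡ 0/4 mod 13. 4⁻¹ ≡ 10 (mod 13), so λ ≡ 0.
  x = λ² - 2 - 6 = 0 - 8 ≡ 5; y = λ·(2 - 5) - 1 ≡ 12. → (5, 12)
6P: (5, 12) + (6, 1). λ = (1 - 12)/(6 - 5) ≡ 2/1 mod 13. 1⁻¹ ≡ 1 (mod 13), so λ ≡ 2.
  x = λ² - 5 - 6 = 4 - 11 ≡ 6; y = λ·(5 - 6) - 12 ≡ 12. → (6, 12)
7P: (6, 12) + (6, 1): same x and y₁ ≡ -y₂, so the sum is O.
7P = O, so the order is 7.

7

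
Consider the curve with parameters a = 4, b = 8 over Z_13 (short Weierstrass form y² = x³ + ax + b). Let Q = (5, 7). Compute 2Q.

tangent at (5, 7): λ = (3·5² + 4)/(2·7) ≡ 1/1. 1⁻¹ ≡ 1 (mod 13) since 1·1 = 1 ≡ 1, so λ ≡ 1·1 ≡ 1.
  x = λ² - 5 - 5 = 1 - 10 ≡ 4; y = λ·(5 - 4) - 7 ≡ 7. → (4, 7)

(4, 7)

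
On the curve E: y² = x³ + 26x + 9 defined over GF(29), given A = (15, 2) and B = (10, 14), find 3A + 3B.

First 3A:
Repeated addition: build up to 3A.
2A: tangent at (15, 2): λ = (3·15² + 26)/(2·2) ≡ 5/4. 4⁻¹ ≡ 22 (mod 29) since 4·22 = 88 ≡ 1, so λ ≡ 5·22 ≡ 23.
  x = λ² - 15 - 15 = 529 - 30 ≡ 6; y = λ·(15 - 6) - 2 ≡ 2. → (6, 2)
3A: (6, 2) + (15, 2). λ = (2 - 2)/(15 - 6) ≡ 0/9 mod 29. 9⁻¹ ≡ 13 (mod 29), so λ ≡ 0.
  x = λ² - 6 - 15 = 0 - 21 ≡ 8; y = λ·(6 - 8) - 2 ≡ 27. → (8, 27)
3A = (8, 27).
Next 3B:
Repeated addition: build up to 3B.
2B: tangent at (10, 14): λ = (3·10² + 26)/(2·14) ≡ 7/28. 28⁻¹ ≡ 28 (mod 29), so λ ≡ 7·28 ≡ 22.
  x = λ² - 10 - 10 = 484 - 20 ≡ 0; y = λ·(10 - 0) - 14 ≡ 3. → (0, 3)
3B: (0, 3) + (10, 14). λ = (14 - 3)/(10 - 0) ≡ 11/10 mod 29. 10⁻¹ ≡ 3 (mod 29) since 10·3 = 30 ≡ 1, so λ ≡ 4.
  x = λ² - 0 - 10 = 16 - 10 ≡ 6; y = λ·(0 - 6) - 3 ≡ 2. → (6, 2)
3B = (6, 2).
Finally 3A + 3B:
(8, 27) + (6, 2). λ = (2 - 27)/(6 - 8) ≡ 4/27 mod 29. 27⁻¹ ≡ 14 (mod 29) since 27·14 = 378 ≡ 1, so λ ≡ 27.
  x = λ² - 8 - 6 = 729 - 14 ≡ 19; y = λ·(8 - 19) - 27 ≡ 24. → (19, 24)

(19, 24)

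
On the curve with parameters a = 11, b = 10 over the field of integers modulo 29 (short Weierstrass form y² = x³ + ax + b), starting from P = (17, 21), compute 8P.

Double-and-add on 8 = (1000)₂. Start with P = (17, 21) for the leading 1-bit.
double: tangent at (17, 21): λ = (3·17² + 11)/(2·21) ≡ 8/13. 13⁻¹ ≡ 9 (mod 29) since 13·9 = 117 ≡ 1, so λ ≡ 8·9 ≡ 14.
  x = λ² - 17 - 17 = 196 - 34 ≡ 17; y = λ·(17 - 17) - 21 ≡ 8. → (17, 8)
double: tangent at (17, 8): λ = (3·17² + 11)/(2·8) ≡ 8/16. 16⁻¹ ≡ 20 (mod 29), so λ ≡ 8·20 ≡ 15.
  x = λ² - 17 - 17 = 225 - 34 ≡ 17; y = λ·(17 - 17) - 8 ≡ 21. → (17, 21)
double: tangent at (17, 21): λ = (3·17² + 11)/(2·21) ≡ 8/13. 13⁻¹ ≡ 9 (mod 29), so λ ≡ 8·9 ≡ 14.
  x = λ² - 17 - 17 = 196 - 34 ≡ 17; y = λ·(17 - 17) - 21 ≡ 8. → (17, 8)

(17, 8)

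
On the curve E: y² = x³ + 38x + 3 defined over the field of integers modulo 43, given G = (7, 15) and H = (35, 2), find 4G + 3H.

First 4G:
Repeated addition: build up to 4G.
2G: tangent at (7, 15): λ = (3·7² + 38)/(2·15) ≡ 13/30. 30⁻¹ ≡ 33 (mod 43), so λ ≡ 13·33 ≡ 42.
  x = λ² - 7 - 7 = 1764 - 14 ≡ 30; y = λ·(7 - 30) - 15 ≡ 8. → (30, 8)
3G: (30, 8) + (7, 15). λ = (15 - 8)/(7 - 30) ≡ 7/20 mod 43. 20⁻¹ ≡ 28 (mod 43) since 20·28 = 560 ≡ 1, so λ ≡ 24.
  x = λ² - 30 - 7 = 576 - 37 ≡ 23; y = λ·(30 - 23) - 8 ≡ 31. → (23, 31)
4G: (23, 31) + (7, 15). λ = (15 - 31)/(7 - 23) ≡ 27/27 mod 43. 27⁻¹ ≡ 8 (mod 43), so λ ≡ 1.
  x = λ² - 23 - 7 = 1 - 30 ≡ 14; y = λ·(23 - 14) - 31 ≡ 21. → (14, 21)
4G = (14, 21).
Next 3H:
Repeated addition: build up to 3H.
2H: tangent at (35, 2): λ = (3·35² + 38)/(2·2) ≡ 15/4. 4⁻¹ ≡ 11 (mod 43) since 4·11 = 44 ≡ 1, so λ ≡ 15·11 ≡ 36.
  x = λ² - 35 - 35 = 1296 - 70 ≡ 22; y = λ·(35 - 22) - 2 ≡ 36. → (22, 36)
3H: (22, 36) + (35, 2). λ = (2 - 36)/(35 - 22) ≡ 9/13 mod 43. 13⁻¹ ≡ 10 (mod 43) since 13·10 = 130 ≡ 1, so λ ≡ 4.
  x = λ² - 22 - 35 = 16 - 57 ≡ 2; y = λ·(22 - 2) - 36 ≡ 1. → (2, 1)
3H = (2, 1).
Finally 4G + 3H:
(14, 21) + (2, 1). λ = (1 - 21)/(2 - 14) ≡ 23/31 mod 43. 31⁻¹ ≡ 25 (mod 43), so λ ≡ 16.
  x = λ² - 14 - 2 = 256 - 16 ≡ 25; y = λ·(14 - 25) - 21 ≡ 18. → (25, 18)

(25, 18)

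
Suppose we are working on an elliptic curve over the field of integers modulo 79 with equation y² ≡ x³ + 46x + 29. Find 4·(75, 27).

Write G = (75, 27).
Repeated addition: build up to 4G.
2G: tangent at (75, 27): λ = (3·75² + 46)/(2·27) ≡ 15/54. 54⁻¹ ≡ 60 (mod 79), so λ ≡ 15·60 ≡ 31.
  x = λ² - 75 - 75 = 961 - 150 ≡ 21; y = λ·(75 - 21) - 27 ≡ 67. → (21, 67)
3G: (21, 67) + (75, 27). λ = (27 - 67)/(75 - 21) ≡ 39/54 mod 79. 54⁻¹ ≡ 60 (mod 79) since 54·60 = 3240 ≡ 1, so λ ≡ 49.
  x = λ² - 21 - 75 = 2401 - 96 ≡ 14; y = λ·(21 - 14) - 67 ≡ 39. → (14, 39)
4G: (14, 39) + (75, 27). λ = (27 - 39)/(75 - 14) ≡ 67/61 mod 79. 61⁻¹ ≡ 57 (mod 79), so λ ≡ 27.
  x = λ² - 14 - 75 = 729 - 89 ≡ 8; y = λ·(14 - 8) - 39 ≡ 44. → (8, 44)

(8, 44)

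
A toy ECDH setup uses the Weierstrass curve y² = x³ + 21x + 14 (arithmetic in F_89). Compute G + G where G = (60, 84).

tangent at (60, 84): λ = (3·60² + 21)/(2·84) ≡ 52/79. 79⁻¹ ≡ 80 (mod 89), so λ ≡ 52·80 ≡ 66.
  x = λ² - 60 - 60 = 4356 - 120 ≡ 53; y = λ·(60 - 53) - 84 ≡ 22. → (53, 22)

(53, 22)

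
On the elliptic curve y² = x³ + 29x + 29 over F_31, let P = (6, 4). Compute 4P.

Repeated addition: build up to 4P.
2P: tangent at (6, 4): λ = (3·6² + 29)/(2·4) ≡ 13/8. 8⁻¹ ≡ 4 (mod 31), so λ ≡ 13·4 ≡ 21.
  x = λ² - 6 - 6 = 441 - 12 ≡ 26; y = λ·(6 - 26) - 4 ≡ 10. → (26, 10)
3P: (26, 10) + (6, 4). λ = (4 - 10)/(6 - 26) ≡ 25/11 mod 31. 11⁻¹ ≡ 17 (mod 31), so λ ≡ 22.
  x = λ² - 26 - 6 = 484 - 32 ≡ 18; y = λ·(26 - 18) - 10 ≡ 11. → (18, 11)
4P: (18, 11) + (6, 4). λ = (4 - 11)/(6 - 18) ≡ 24/19 mod 31. 19⁻¹ ≡ 18 (mod 31), so λ ≡ 29.
  x = λ² - 18 - 6 = 841 - 24 ≡ 11; y = λ·(18 - 11) - 11 ≡ 6. → (11, 6)

(11, 6)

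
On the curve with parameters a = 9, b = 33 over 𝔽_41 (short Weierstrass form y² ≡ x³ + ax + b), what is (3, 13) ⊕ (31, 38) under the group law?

(3, 13) + (31, 38). λ = (38 - 13)/(31 - 3) ≡ 25/28 mod 41. 28⁻¹ ≡ 22 (mod 41) since 28·22 = 616 ≡ 1, so λ ≡ 17.
  x = λ² - 3 - 31 = 289 - 34 ≡ 9; y = λ·(3 - 9) - 13 ≡ 8. → (9, 8)

(9, 8)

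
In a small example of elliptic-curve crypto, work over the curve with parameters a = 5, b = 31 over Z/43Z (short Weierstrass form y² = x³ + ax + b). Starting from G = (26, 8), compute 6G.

Double-and-add on 6 = (110)₂. Start with G = (26, 8) for the leading 1-bit.
double: tangent at (26, 8): λ = (3·26² + 5)/(2·8) ≡ 12/16. 16⁻¹ ≡ 35 (mod 43), so λ ≡ 12·35 ≡ 33.
  x = λ² - 26 - 26 = 1089 - 52 ≡ 5; y = λ·(26 - 5) - 8 ≡ 40. → (5, 40)
add G: (5, 40) + (26, 8). λ = (8 - 40)/(26 - 5) ≡ 11/21 mod 43. 21⁻¹ ≡ 41 (mod 43), so λ ≡ 21.
  x = λ² - 5 - 26 = 441 - 31 ≡ 23; y = λ·(5 - 23) - 40 ≡ 12. → (23, 12)
double: tangent at (23, 12): λ = (3·23² + 5)/(2·12) ≡ 1/24. 24⁻¹ ≡ 9 (mod 43), so λ ≡ 1·9 ≡ 9.
  x = λ² - 23 - 23 = 81 - 46 ≡ 35; y = λ·(23 - 35) - 12 ≡ 9. → (35, 9)

(35, 9)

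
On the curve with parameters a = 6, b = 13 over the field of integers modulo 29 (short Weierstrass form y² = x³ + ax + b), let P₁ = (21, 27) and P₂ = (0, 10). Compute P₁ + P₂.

(21, 27) + (0, 10). λ = (10 - 27)/(0 - 21) ≡ 12/8 mod 29. 8⁻¹ ≡ 11 (mod 29) since 8·11 = 88 ≡ 1, so λ ≡ 16.
  x = λ² - 21 - 0 = 256 - 21 ≡ 3; y = λ·(21 - 3) - 27 ≡ 0. → (3, 0)

(3, 0)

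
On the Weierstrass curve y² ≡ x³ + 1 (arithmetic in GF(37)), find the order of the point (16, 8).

12

2P: tangent at (16, 8): λ = (3·16² + 0)/(2·8) ≡ 28/16. 16⁻¹ ≡ 7 (mod 37), so λ ≡ 28·7 ≡ 11.
  x = λ² - 16 - 16 = 121 - 32 ≡ 15; y = λ·(16 - 15) - 8 ≡ 3. → (15, 3)
3P: (15, 3) + (16, 8). λ = (8 - 3)/(16 - 15) ≡ 5/1 mod 37. 1⁻¹ ≡ 1 (mod 37) since 1·1 = 1 ≡ 1, so λ ≡ 5.
  x = λ² - 15 - 16 = 25 - 31 ≡ 31; y = λ·(15 - 31) - 3 ≡ 28. → (31, 28)
4P: (31, 28) + (16, 8). λ = (8 - 28)/(16 - 31) ≡ 17/22 mod 37. 22⁻¹ ≡ 32 (mod 37) since 22·32 = 704 ≡ 1, so λ ≡ 26.
  x = λ² - 31 - 16 = 676 - 47 ≡ 0; y = λ·(31 - 0) - 28 ≡ 1. → (0, 1)
5P: (0, 1) + (16, 8). λ = (8 - 1)/(16 - 0) ≡ 7/16 mod 37. 16⁻¹ ≡ 7 (mod 37), so λ ≡ 12.
  x = λ² - 0 - 16 = 144 - 16 ≡ 17; y = λ·(0 - 17) - 1 ≡ 17. → (17, 17)
6P: (17, 17) + (16, 8). λ = (8 - 17)/(16 - 17) ≡ 28/36 mod 37. 36⁻¹ ≡ 36 (mod 37), so λ ≡ 9.
  x = λ² - 17 - 16 = 81 - 33 ≡ 11; y = λ·(17 - 11) - 17 ≡ 0. → (11, 0)
7P: (11, 0) + (16, 8). λ = (8 - 0)/(16 - 11) ≡ 8/5 mod 37. 5⁻¹ ≡ 15 (mod 37) since 5·15 = 75 ≡ 1, so λ ≡ 9.
  x = λ² - 11 - 16 = 81 - 27 ≡ 17; y = λ·(11 - 17) - 0 ≡ 20. → (17, 20)
8P: (17, 20) + (16, 8). λ = (8 - 20)/(16 - 17) ≡ 25/36 mod 37. 36⁻¹ ≡ 36 (mod 37), so λ ≡ 12.
  x = λ² - 17 - 16 = 144 - 33 ≡ 0; y = λ·(17 - 0) - 20 ≡ 36. → (0, 36)
9P: (0, 36) + (16, 8). λ = (8 - 36)/(16 - 0) ≡ 9/16 mod 37. 16⁻¹ ≡ 7 (mod 37), so λ ≡ 26.
  x = λ² - 0 - 16 = 676 - 16 ≡ 31; y = λ·(0 - 31) - 36 ≡ 9. → (31, 9)
10P: (31, 9) + (16, 8). λ = (8 - 9)/(16 - 31) ≡ 36/22 mod 37. 22⁻¹ ≡ 32 (mod 37) since 22·32 = 704 ≡ 1, so λ ≡ 5.
  x = λ² - 31 - 16 = 25 - 47 ≡ 15; y = λ·(31 - 15) - 9 ≡ 34. → (15, 34)
11P: (15, 34) + (16, 8). λ = (8 - 34)/(16 - 15) ≡ 11/1 mod 37. 1⁻¹ ≡ 1 (mod 37), so λ ≡ 11.
  x = λ² - 15 - 16 = 121 - 31 ≡ 16; y = λ·(15 - 16) - 34 ≡ 29. → (16, 29)
12P: (16, 29) + (16, 8): same x and y₁ ≡ -y₂, so the sum is ∞.
12P = ∞, so the order is 12.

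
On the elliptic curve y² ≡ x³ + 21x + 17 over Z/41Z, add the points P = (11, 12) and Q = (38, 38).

(11, 12) + (38, 38). λ = (38 - 12)/(38 - 11) ≡ 26/27 mod 41. 27⁻¹ ≡ 38 (mod 41) since 27·38 = 1026 ≡ 1, so λ ≡ 4.
  x = λ² - 11 - 38 = 16 - 49 ≡ 8; y = λ·(11 - 8) - 12 ≡ 0. → (8, 0)

(8, 0)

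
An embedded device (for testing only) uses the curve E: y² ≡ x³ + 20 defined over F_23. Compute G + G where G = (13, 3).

(13, 20)

tangent at (13, 3): λ = (3·13² + 0)/(2·3) ≡ 1/6. 6⁻¹ ≡ 4 (mod 23) since 6·4 = 24 ≡ 1, so λ ≡ 1·4 ≡ 4.
  x = λ² - 13 - 13 = 16 - 26 ≡ 13; y = λ·(13 - 13) - 3 ≡ 20. → (13, 20)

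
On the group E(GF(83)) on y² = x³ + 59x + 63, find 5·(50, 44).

(16, 17)

Write P = (50, 44).
Double-and-add on 5 = (101)₂. Start with P = (50, 44) for the leading 1-bit.
double: tangent at (50, 44): λ = (3·50² + 59)/(2·44) ≡ 6/5. 5⁻¹ ≡ 50 (mod 83) since 5·50 = 250 ≡ 1, so λ ≡ 6·50 ≡ 51.
  x = λ² - 50 - 50 = 2601 - 100 ≡ 11; y = λ·(50 - 11) - 44 ≡ 36. → (11, 36)
double: tangent at (11, 36): λ = (3·11² + 59)/(2·36) ≡ 7/72. 72⁻¹ ≡ 15 (mod 83), so λ ≡ 7·15 ≡ 22.
  x = λ² - 11 - 11 = 484 - 22 ≡ 47; y = λ·(11 - 47) - 36 ≡ 2. → (47, 2)
add P: (47, 2) + (50, 44). λ = (44 - 2)/(50 - 47) ≡ 42/3 mod 83. 3⁻¹ ≡ 28 (mod 83) since 3·28 = 84 ≡ 1, so λ ≡ 14.
  x = λ² - 47 - 50 = 196 - 97 ≡ 16; y = λ·(47 - 16) - 2 ≡ 17. → (16, 17)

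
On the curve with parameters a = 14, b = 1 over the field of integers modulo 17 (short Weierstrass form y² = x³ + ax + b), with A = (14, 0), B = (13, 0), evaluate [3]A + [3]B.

(7, 0)

First 3A:
Repeated addition: build up to 3A.
2A: (14, 0) + (14, 0): same x and y₁ ≡ -y₂, so the sum is O.
3A: O + (14, 0) = (14, 0) (identity).
3A = (14, 0).
Next 3B:
Repeated addition: build up to 3B.
2B: (13, 0) + (13, 0): same x and y₁ ≡ -y₂, so the sum is O.
3B: O + (13, 0) = (13, 0) (identity).
3B = (13, 0).
Finally 3A + 3B:
(14, 0) + (13, 0). λ = (0 - 0)/(13 - 14) ≡ 0/16 mod 17. 16⁻¹ ≡ 16 (mod 17) since 16·16 = 256 ≡ 1, so λ ≡ 0.
  x = λ² - 14 - 13 = 0 - 27 ≡ 7; y = λ·(14 - 7) - 0 ≡ 0. → (7, 0)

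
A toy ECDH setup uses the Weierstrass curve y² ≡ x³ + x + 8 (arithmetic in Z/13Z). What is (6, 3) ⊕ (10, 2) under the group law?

(6, 3) + (10, 2). λ = (2 - 3)/(10 - 6) ≡ 12/4 mod 13. 4⁻¹ ≡ 10 (mod 13), so λ ≡ 3.
  x = λ² - 6 - 10 = 9 - 16 ≡ 6; y = λ·(6 - 6) - 3 ≡ 10. → (6, 10)

(6, 10)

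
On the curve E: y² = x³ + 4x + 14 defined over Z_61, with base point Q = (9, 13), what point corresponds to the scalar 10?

Repeated addition: build up to 10Q.
2Q: tangent at (9, 13): λ = (3·9² + 4)/(2·13) ≡ 3/26. 26⁻¹ ≡ 54 (mod 61), so λ ≡ 3·54 ≡ 40.
  x = λ² - 9 - 9 = 1600 - 18 ≡ 57; y = λ·(9 - 57) - 13 ≡ 19. → (57, 19)
3Q: (57, 19) + (9, 13). λ = (13 - 19)/(9 - 57) ≡ 55/13 mod 61. 13⁻¹ ≡ 47 (mod 61) since 13·47 = 611 ≡ 1, so λ ≡ 23.
  x = λ² - 57 - 9 = 529 - 66 ≡ 36; y = λ·(57 - 36) - 19 ≡ 37. → (36, 37)
4Q: (36, 37) + (9, 13). λ = (13 - 37)/(9 - 36) ≡ 37/34 mod 61. 34⁻¹ ≡ 9 (mod 61), so λ ≡ 28.
  x = λ² - 36 - 9 = 784 - 45 ≡ 7; y = λ·(36 - 7) - 37 ≡ 43. → (7, 43)
5Q: (7, 43) + (9, 13). λ = (13 - 43)/(9 - 7) ≡ 31/2 mod 61. 2⁻¹ ≡ 31 (mod 61) since 2·31 = 62 ≡ 1, so λ ≡ 46.
  x = λ² - 7 - 9 = 2116 - 16 ≡ 26; y = λ·(7 - 26) - 43 ≡ 59. → (26, 59)
6Q: (26, 59) + (9, 13). λ = (13 - 59)/(9 - 26) ≡ 15/44 mod 61. 44⁻¹ ≡ 43 (mod 61) since 44·43 = 1892 ≡ 1, so λ ≡ 35.
  x = λ² - 26 - 9 = 1225 - 35 ≡ 31; y = λ·(26 - 31) - 59 ≡ 10. → (31, 10)
7Q: (31, 10) + (9, 13). λ = (13 - 10)/(9 - 31) ≡ 3/39 mod 61. 39⁻¹ ≡ 36 (mod 61) since 39·36 = 1404 ≡ 1, so λ ≡ 47.
  x = λ² - 31 - 9 = 2209 - 40 ≡ 34; y = λ·(31 - 34) - 10 ≡ 32. → (34, 32)
8Q: (34, 32) + (9, 13). λ = (13 - 32)/(9 - 34) ≡ 42/36 mod 61. 36⁻¹ ≡ 39 (mod 61), so λ ≡ 52.
  x = λ² - 34 - 9 = 2704 - 43 ≡ 38; y = λ·(34 - 38) - 32 ≡ 4. → (38, 4)
9Q: (38, 4) + (9, 13). λ = (13 - 4)/(9 - 38) ≡ 9/32 mod 61. 32⁻¹ ≡ 21 (mod 61), so λ ≡ 6.
  x = λ² - 38 - 9 = 36 - 47 ≡ 50; y = λ·(38 - 50) - 4 ≡ 46. → (50, 46)
10Q: (50, 46) + (9, 13). λ = (13 - 46)/(9 - 50) ≡ 28/20 mod 61. 20⁻¹ ≡ 58 (mod 61), so λ ≡ 38.
  x = λ² - 50 - 9 = 1444 - 59 ≡ 43; y = λ·(50 - 43) - 46 ≡ 37. → (43, 37)

(43, 37)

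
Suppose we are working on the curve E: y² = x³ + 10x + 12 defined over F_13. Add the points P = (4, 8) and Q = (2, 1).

(3, 2)

(4, 8) + (2, 1). λ = (1 - 8)/(2 - 4) ≡ 6/11 mod 13. 11⁻¹ ≡ 6 (mod 13) since 11·6 = 66 ≡ 1, so λ ≡ 10.
  x = λ² - 4 - 2 = 100 - 6 ≡ 3; y = λ·(4 - 3) - 8 ≡ 2. → (3, 2)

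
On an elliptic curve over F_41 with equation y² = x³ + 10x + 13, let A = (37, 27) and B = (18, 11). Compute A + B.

(37, 27) + (18, 11). λ = (11 - 27)/(18 - 37) ≡ 25/22 mod 41. 22⁻¹ ≡ 28 (mod 41), so λ ≡ 3.
  x = λ² - 37 - 18 = 9 - 55 ≡ 36; y = λ·(37 - 36) - 27 ≡ 17. → (36, 17)

(36, 17)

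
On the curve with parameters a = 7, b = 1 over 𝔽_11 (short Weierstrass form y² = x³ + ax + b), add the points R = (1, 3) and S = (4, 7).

(1, 3) + (4, 7). λ = (7 - 3)/(4 - 1) ≡ 4/3 mod 11. 3⁻¹ ≡ 4 (mod 11), so λ ≡ 5.
  x = λ² - 1 - 4 = 25 - 5 ≡ 9; y = λ·(1 - 9) - 3 ≡ 1. → (9, 1)

(9, 1)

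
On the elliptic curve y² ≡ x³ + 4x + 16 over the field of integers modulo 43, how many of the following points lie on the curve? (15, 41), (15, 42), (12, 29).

(15, 41): 41² ≡ 4, rhs ≡ 11 → off.
(15, 42): 42² ≡ 1, rhs ≡ 11 → off.
(12, 29): 29² ≡ 24, rhs ≡ 29 → off.

0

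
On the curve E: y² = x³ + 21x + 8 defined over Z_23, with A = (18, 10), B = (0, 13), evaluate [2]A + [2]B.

First 2A:
Repeated addition: build up to 2A.
2A: tangent at (18, 10): λ = (3·18² + 21)/(2·10) ≡ 4/20. 20⁻¹ ≡ 15 (mod 23), so λ ≡ 4·15 ≡ 14.
  x = λ² - 18 - 18 = 196 - 36 ≡ 22; y = λ·(18 - 22) - 10 ≡ 3. → (22, 3)
2A = (22, 3).
Next 2B:
Repeated addition: build up to 2B.
2B: tangent at (0, 13): λ = (3·0² + 21)/(2·13) ≡ 21/3. 3⁻¹ ≡ 8 (mod 23), so λ ≡ 21·8 ≡ 7.
  x = λ² - 0 - 0 = 49 - 0 ≡ 3; y = λ·(0 - 3) - 13 ≡ 12. → (3, 12)
2B = (3, 12).
Finally 2A + 2B:
(22, 3) + (3, 12). λ = (12 - 3)/(3 - 22) ≡ 9/4 mod 23. 4⁻¹ ≡ 6 (mod 23) since 4·6 = 24 ≡ 1, so λ ≡ 8.
  x = λ² - 22 - 3 = 64 - 25 ≡ 16; y = λ·(22 - 16) - 3 ≡ 22. → (16, 22)

(16, 22)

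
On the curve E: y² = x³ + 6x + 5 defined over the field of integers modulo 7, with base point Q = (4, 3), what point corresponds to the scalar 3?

Repeated addition: build up to 3Q.
2Q: tangent at (4, 3): λ = (3·4² + 6)/(2·3) ≡ 5/6. 6⁻¹ ≡ 6 (mod 7), so λ ≡ 5·6 ≡ 2.
  x = λ² - 4 - 4 = 4 - 8 ≡ 3; y = λ·(4 - 3) - 3 ≡ 6. → (3, 6)
3Q: (3, 6) + (4, 3). λ = (3 - 6)/(4 - 3) ≡ 4/1 mod 7. 1⁻¹ ≡ 1 (mod 7), so λ ≡ 4.
  x = λ² - 3 - 4 = 16 - 7 ≡ 2; y = λ·(3 - 2) - 6 ≡ 5. → (2, 5)

(2, 5)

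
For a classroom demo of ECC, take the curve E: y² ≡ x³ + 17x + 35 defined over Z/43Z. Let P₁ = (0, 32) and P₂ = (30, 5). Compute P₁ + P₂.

(28, 19)

(0, 32) + (30, 5). λ = (5 - 32)/(30 - 0) ≡ 16/30 mod 43. 30⁻¹ ≡ 33 (mod 43) since 30·33 = 990 ≡ 1, so λ ≡ 12.
  x = λ² - 0 - 30 = 144 - 30 ≡ 28; y = λ·(0 - 28) - 32 ≡ 19. → (28, 19)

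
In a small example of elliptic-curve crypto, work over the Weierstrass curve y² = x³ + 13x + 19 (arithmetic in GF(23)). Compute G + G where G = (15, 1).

tangent at (15, 1): λ = (3·15² + 13)/(2·1) ≡ 21/2. 2⁻¹ ≡ 12 (mod 23) since 2·12 = 24 ≡ 1, so λ ≡ 21·12 ≡ 22.
  x = λ² - 15 - 15 = 484 - 30 ≡ 17; y = λ·(15 - 17) - 1 ≡ 1. → (17, 1)

(17, 1)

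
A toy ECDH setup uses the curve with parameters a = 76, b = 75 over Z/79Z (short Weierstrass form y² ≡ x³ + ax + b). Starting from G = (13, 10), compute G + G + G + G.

(24, 70)

Repeated addition: build up to 4G.
2G: tangent at (13, 10): λ = (3·13² + 76)/(2·10) ≡ 30/20. 20⁻¹ ≡ 4 (mod 79) since 20·4 = 80 ≡ 1, so λ ≡ 30·4 ≡ 41.
  x = λ² - 13 - 13 = 1681 - 26 ≡ 75; y = λ·(13 - 75) - 10 ≡ 55. → (75, 55)
3G: (75, 55) + (13, 10). λ = (10 - 55)/(13 - 75) ≡ 34/17 mod 79. 17⁻¹ ≡ 14 (mod 79) since 17·14 = 238 ≡ 1, so λ ≡ 2.
  x = λ² - 75 - 13 = 4 - 88 ≡ 74; y = λ·(75 - 74) - 55 ≡ 26. → (74, 26)
4G: (74, 26) + (13, 10). λ = (10 - 26)/(13 - 74) ≡ 63/18 mod 79. 18⁻¹ ≡ 22 (mod 79), so λ ≡ 43.
  x = λ² - 74 - 13 = 1849 - 87 ≡ 24; y = λ·(74 - 24) - 26 ≡ 70. → (24, 70)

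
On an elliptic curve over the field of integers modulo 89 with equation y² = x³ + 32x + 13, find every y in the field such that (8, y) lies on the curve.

x³ + 32x + 13 = 781 ≡ 69 (mod 89).
Square roots of 69 mod 89: 43 and 46 (since 43² = 1849 ≡ 69).

43, 46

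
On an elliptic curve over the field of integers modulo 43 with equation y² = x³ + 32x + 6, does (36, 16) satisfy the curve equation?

y² = 16² ≡ 41; x³ + 32x + 6 = 47814 ≡ 41 (mod 43). 41 = 41.

yes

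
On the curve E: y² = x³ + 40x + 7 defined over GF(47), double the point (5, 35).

tangent at (5, 35): λ = (3·5² + 40)/(2·35) ≡ 21/23. 23⁻¹ ≡ 45 (mod 47) since 23·45 = 1035 ≡ 1, so λ ≡ 21·45 ≡ 5.
  x = λ² - 5 - 5 = 25 - 10 ≡ 15; y = λ·(5 - 15) - 35 ≡ 9. → (15, 9)

(15, 9)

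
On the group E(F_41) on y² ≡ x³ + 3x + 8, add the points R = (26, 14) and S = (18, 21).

(26, 14) + (18, 21). λ = (21 - 14)/(18 - 26) ≡ 7/33 mod 41. 33⁻¹ ≡ 5 (mod 41) since 33·5 = 165 ≡ 1, so λ ≡ 35.
  x = λ² - 26 - 18 = 1225 - 44 ≡ 33; y = λ·(26 - 33) - 14 ≡ 28. → (33, 28)

(33, 28)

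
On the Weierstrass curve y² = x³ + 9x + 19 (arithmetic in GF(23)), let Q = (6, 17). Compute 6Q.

Repeated addition: build up to 6Q.
2Q: tangent at (6, 17): λ = (3·6² + 9)/(2·17) ≡ 2/11. 11⁻¹ ≡ 21 (mod 23) since 11·21 = 231 ≡ 1, so λ ≡ 2·21 ≡ 19.
  x = λ² - 6 - 6 = 361 - 12 ≡ 4; y = λ·(6 - 4) - 17 ≡ 21. → (4, 21)
3Q: (4, 21) + (6, 17). λ = (17 - 21)/(6 - 4) ≡ 19/2 mod 23. 2⁻¹ ≡ 12 (mod 23) since 2·12 = 24 ≡ 1, so λ ≡ 21.
  x = λ² - 4 - 6 = 441 - 10 ≡ 17; y = λ·(4 - 17) - 21 ≡ 5. → (17, 5)
4Q: (17, 5) + (6, 17). λ = (17 - 5)/(6 - 17) ≡ 12/12 mod 23. 12⁻¹ ≡ 2 (mod 23), so λ ≡ 1.
  x = λ² - 17 - 6 = 1 - 23 ≡ 1; y = λ·(17 - 1) - 5 ≡ 11. → (1, 11)
5Q: (1, 11) + (6, 17). λ = (17 - 11)/(6 - 1) ≡ 6/5 mod 23. 5⁻¹ ≡ 14 (mod 23), so λ ≡ 15.
  x = λ² - 1 - 6 = 225 - 7 ≡ 11; y = λ·(1 - 11) - 11 ≡ 0. → (11, 0)
6Q: (11, 0) + (6, 17). λ = (17 - 0)/(6 - 11) ≡ 17/18 mod 23. 18⁻¹ ≡ 9 (mod 23) since 18·9 = 162 ≡ 1, so λ ≡ 15.
  x = λ² - 11 - 6 = 225 - 17 ≡ 1; y = λ·(11 - 1) - 0 ≡ 12. → (1, 12)

(1, 12)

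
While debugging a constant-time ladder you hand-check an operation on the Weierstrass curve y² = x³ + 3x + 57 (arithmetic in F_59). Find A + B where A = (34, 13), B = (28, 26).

(23, 32)

(34, 13) + (28, 26). λ = (26 - 13)/(28 - 34) ≡ 13/53 mod 59. 53⁻¹ ≡ 49 (mod 59), so λ ≡ 47.
  x = λ² - 34 - 28 = 2209 - 62 ≡ 23; y = λ·(34 - 23) - 13 ≡ 32. → (23, 32)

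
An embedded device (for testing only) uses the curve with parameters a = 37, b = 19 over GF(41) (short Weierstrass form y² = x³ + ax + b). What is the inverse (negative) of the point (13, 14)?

-(13, 14) = (13, -14 mod 41) = (13, 27).

(13, 27)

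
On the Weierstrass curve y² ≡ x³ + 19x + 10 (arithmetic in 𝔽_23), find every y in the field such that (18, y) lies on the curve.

none

x³ + 19x + 10 = 6184 ≡ 20 (mod 23).
20 is a non-residue mod 23; no y exists.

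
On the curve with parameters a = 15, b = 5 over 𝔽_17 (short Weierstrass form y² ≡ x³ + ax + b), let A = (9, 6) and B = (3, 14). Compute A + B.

(9, 6) + (3, 14). λ = (14 - 6)/(3 - 9) ≡ 8/11 mod 17. 11⁻¹ ≡ 14 (mod 17) since 11·14 = 154 ≡ 1, so λ ≡ 10.
  x = λ² - 9 - 3 = 100 - 12 ≡ 3; y = λ·(9 - 3) - 6 ≡ 3. → (3, 3)

(3, 3)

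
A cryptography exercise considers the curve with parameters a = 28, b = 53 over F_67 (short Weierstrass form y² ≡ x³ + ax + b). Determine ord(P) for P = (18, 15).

2P: tangent at (18, 15): λ = (3·18² + 28)/(2·15) ≡ 62/30. 30⁻¹ ≡ 38 (mod 67), so λ ≡ 62·38 ≡ 11.
  x = λ² - 18 - 18 = 121 - 36 ≡ 18; y = λ·(18 - 18) - 15 ≡ 52. → (18, 52)
3P: (18, 52) + (18, 15): same x and y₁ ≡ -y₂, so the sum is ∞.
3P = ∞, so the order is 3.

3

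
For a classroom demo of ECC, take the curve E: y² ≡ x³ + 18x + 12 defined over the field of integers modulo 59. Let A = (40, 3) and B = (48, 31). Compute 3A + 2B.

First 3A:
Repeated addition: build up to 3A.
2A: tangent at (40, 3): λ = (3·40² + 18)/(2·3) ≡ 39/6. 6⁻¹ ≡ 10 (mod 59), so λ ≡ 39·10 ≡ 36.
  x = λ² - 40 - 40 = 1296 - 80 ≡ 36; y = λ·(40 - 36) - 3 ≡ 23. → (36, 23)
3A: (36, 23) + (40, 3). λ = (3 - 23)/(40 - 36) ≡ 39/4 mod 59. 4⁻¹ ≡ 15 (mod 59) since 4·15 = 60 ≡ 1, so λ ≡ 54.
  x = λ² - 36 - 40 = 2916 - 76 ≡ 8; y = λ·(36 - 8) - 23 ≡ 14. → (8, 14)
3A = (8, 14).
Next 2B:
Repeated addition: build up to 2B.
2B: tangent at (48, 31): λ = (3·48² + 18)/(2·31) ≡ 27/3. 3⁻¹ ≡ 20 (mod 59), so λ ≡ 27·20 ≡ 9.
  x = λ² - 48 - 48 = 81 - 96 ≡ 44; y = λ·(48 - 44) - 31 ≡ 5. → (44, 5)
2B = (44, 5).
Finally 3A + 2B:
(8, 14) + (44, 5). λ = (5 - 14)/(44 - 8) ≡ 50/36 mod 59. 36⁻¹ ≡ 41 (mod 59), so λ ≡ 44.
  x = λ² - 8 - 44 = 1936 - 52 ≡ 55; y = λ·(8 - 55) - 14 ≡ 42. → (55, 42)

(55, 42)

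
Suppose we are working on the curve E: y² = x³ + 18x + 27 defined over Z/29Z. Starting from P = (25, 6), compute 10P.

(14, 23)

Repeated addition: build up to 10P.
2P: tangent at (25, 6): λ = (3·25² + 18)/(2·6) ≡ 8/12. 12⁻¹ ≡ 17 (mod 29) since 12·17 = 204 ≡ 1, so λ ≡ 8·17 ≡ 20.
  x = λ² - 25 - 25 = 400 - 50 ≡ 2; y = λ·(25 - 2) - 6 ≡ 19. → (2, 19)
3P: (2, 19) + (25, 6). λ = (6 - 19)/(25 - 2) ≡ 16/23 mod 29. 23⁻¹ ≡ 24 (mod 29) since 23·24 = 552 ≡ 1, so λ ≡ 7.
  x = λ² - 2 - 25 = 49 - 27 ≡ 22; y = λ·(2 - 22) - 19 ≡ 15. → (22, 15)
4P: (22, 15) + (25, 6). λ = (6 - 15)/(25 - 22) ≡ 20/3 mod 29. 3⁻¹ ≡ 10 (mod 29) since 3·10 = 30 ≡ 1, so λ ≡ 26.
  x = λ² - 22 - 25 = 676 - 47 ≡ 20; y = λ·(22 - 20) - 15 ≡ 8. → (20, 8)
5P: (20, 8) + (25, 6). λ = (6 - 8)/(25 - 20) ≡ 27/5 mod 29. 5⁻¹ ≡ 6 (mod 29), so λ ≡ 17.
  x = λ² - 20 - 25 = 289 - 45 ≡ 12; y = λ·(20 - 12) - 8 ≡ 12. → (12, 12)
6P: (12, 12) + (25, 6). λ = (6 - 12)/(25 - 12) ≡ 23/13 mod 29. 13⁻¹ ≡ 9 (mod 29) since 13·9 = 117 ≡ 1, so λ ≡ 4.
  x = λ² - 12 - 25 = 16 - 37 ≡ 8; y = λ·(12 - 8) - 12 ≡ 4. → (8, 4)
7P: (8, 4) + (25, 6). λ = (6 - 4)/(25 - 8) ≡ 2/17 mod 29. 17⁻¹ ≡ 12 (mod 29), so λ ≡ 24.
  x = λ² - 8 - 25 = 576 - 33 ≡ 21; y = λ·(8 - 21) - 4 ≡ 3. → (21, 3)
8P: (21, 3) + (25, 6). λ = (6 - 3)/(25 - 21) ≡ 3/4 mod 29. 4⁻¹ ≡ 22 (mod 29) since 4·22 = 88 ≡ 1, so λ ≡ 8.
  x = λ² - 21 - 25 = 64 - 46 ≡ 18; y = λ·(21 - 18) - 3 ≡ 21. → (18, 21)
9P: (18, 21) + (25, 6). λ = (6 - 21)/(25 - 18) ≡ 14/7 mod 29. 7⁻¹ ≡ 25 (mod 29), so λ ≡ 2.
  x = λ² - 18 - 25 = 4 - 43 ≡ 19; y = λ·(18 - 19) - 21 ≡ 6. → (19, 6)
10P: (19, 6) + (25, 6). λ = (6 - 6)/(25 - 19) ≡ 0/6 mod 29. 6⁻¹ ≡ 5 (mod 29), so λ ≡ 0.
  x = λ² - 19 - 25 = 0 - 44 ≡ 14; y = λ·(19 - 14) - 6 ≡ 23. → (14, 23)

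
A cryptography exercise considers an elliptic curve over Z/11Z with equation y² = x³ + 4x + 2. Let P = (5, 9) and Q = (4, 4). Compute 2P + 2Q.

First 2P:
Repeated addition: build up to 2P.
2P: tangent at (5, 9): λ = (3·5² + 4)/(2·9) ≡ 2/7. 7⁻¹ ≡ 8 (mod 11), so λ ≡ 2·8 ≡ 5.
  x = λ² - 5 - 5 = 25 - 10 ≡ 4; y = λ·(5 - 4) - 9 ≡ 7. → (4, 7)
2P = (4, 7).
Next 2Q:
Repeated addition: build up to 2Q.
2Q: tangent at (4, 4): λ = (3·4² + 4)/(2·4) ≡ 8/8. 8⁻¹ ≡ 7 (mod 11) since 8·7 = 56 ≡ 1, so λ ≡ 8·7 ≡ 1.
  x = λ² - 4 - 4 = 1 - 8 ≡ 4; y = λ·(4 - 4) - 4 ≡ 7. → (4, 7)
2Q = (4, 7).
Finally 2P + 2Q:
tangent at (4, 7): λ = (3·4² + 4)/(2·7) ≡ 8/3. 3⁻¹ ≡ 4 (mod 11), so λ ≡ 8·4 ≡ 10.
  x = λ² - 4 - 4 = 100 - 8 ≡ 4; y = λ·(4 - 4) - 7 ≡ 4. → (4, 4)

(4, 4)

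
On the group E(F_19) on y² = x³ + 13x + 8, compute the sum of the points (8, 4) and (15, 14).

(8, 4) + (15, 14). λ = (14 - 4)/(15 - 8) ≡ 10/7 mod 19. 7⁻¹ ≡ 11 (mod 19), so λ ≡ 15.
  x = λ² - 8 - 15 = 225 - 23 ≡ 12; y = λ·(8 - 12) - 4 ≡ 12. → (12, 12)

(12, 12)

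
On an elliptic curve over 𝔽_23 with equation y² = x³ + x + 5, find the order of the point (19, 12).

11

2P: tangent at (19, 12): λ = (3·19² + 1)/(2·12) ≡ 3/1. 1⁻¹ ≡ 1 (mod 23), so λ ≡ 3·1 ≡ 3.
  x = λ² - 19 - 19 = 9 - 38 ≡ 17; y = λ·(19 - 17) - 12 ≡ 17. → (17, 17)
3P: (17, 17) + (19, 12). λ = (12 - 17)/(19 - 17) ≡ 18/2 mod 23. 2⁻¹ ≡ 12 (mod 23), so λ ≡ 9.
  x = λ² - 17 - 19 = 81 - 36 ≡ 22; y = λ·(17 - 22) - 17 ≡ 7. → (22, 7)
4P: (22, 7) + (19, 12). λ = (12 - 7)/(19 - 22) ≡ 5/20 mod 23. 20⁻¹ ≡ 15 (mod 23) since 20·15 = 300 ≡ 1, so λ ≡ 6.
  x = λ² - 22 - 19 = 36 - 41 ≡ 18; y = λ·(22 - 18) - 7 ≡ 17. → (18, 17)
5P: (18, 17) + (19, 12). λ = (12 - 17)/(19 - 18) ≡ 18/1 mod 23. 1⁻¹ ≡ 1 (mod 23), so λ ≡ 18.
  x = λ² - 18 - 19 = 324 - 37 ≡ 11; y = λ·(18 - 11) - 17 ≡ 17. → (11, 17)
6P: (11, 17) + (19, 12). λ = (12 - 17)/(19 - 11) ≡ 18/8 mod 23. 8⁻¹ ≡ 3 (mod 23), so λ ≡ 8.
  x = λ² - 11 - 19 = 64 - 30 ≡ 11; y = λ·(11 - 11) - 17 ≡ 6. → (11, 6)
7P: (11, 6) + (19, 12). λ = (12 - 6)/(19 - 11) ≡ 6/8 mod 23. 8⁻¹ ≡ 3 (mod 23) since 8·3 = 24 ≡ 1, so λ ≡ 18.
  x = λ² - 11 - 19 = 324 - 30 ≡ 18; y = λ·(11 - 18) - 6 ≡ 6. → (18, 6)
8P: (18, 6) + (19, 12). λ = (12 - 6)/(19 - 18) ≡ 6/1 mod 23. 1⁻¹ ≡ 1 (mod 23), so λ ≡ 6.
  x = λ² - 18 - 19 = 36 - 37 ≡ 22; y = λ·(18 - 22) - 6 ≡ 16. → (22, 16)
9P: (22, 16) + (19, 12). λ = (12 - 16)/(19 - 22) ≡ 19/20 mod 23. 20⁻¹ ≡ 15 (mod 23), so λ ≡ 9.
  x = λ² - 22 - 19 = 81 - 41 ≡ 17; y = λ·(22 - 17) - 16 ≡ 6. → (17, 6)
10P: (17, 6) + (19, 12). λ = (12 - 6)/(19 - 17) ≡ 6/2 mod 23. 2⁻¹ ≡ 12 (mod 23) since 2·12 = 24 ≡ 1, so λ ≡ 3.
  x = λ² - 17 - 19 = 9 - 36 ≡ 19; y = λ·(17 - 19) - 6 ≡ 11. → (19, 11)
11P: (19, 11) + (19, 12): same x and y₁ ≡ -y₂, so the sum is O.
11P = O, so the order is 11.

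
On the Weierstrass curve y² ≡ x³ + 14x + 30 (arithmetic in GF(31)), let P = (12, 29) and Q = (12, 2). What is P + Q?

O

The two points share x = 12 and their y-coordinates satisfy 29 + 2 ≡ 0 (mod 31), so they are inverses. Their sum is O.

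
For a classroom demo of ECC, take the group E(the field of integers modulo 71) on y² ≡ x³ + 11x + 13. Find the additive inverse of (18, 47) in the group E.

-(18, 47) = (18, -47 mod 71) = (18, 24).

(18, 24)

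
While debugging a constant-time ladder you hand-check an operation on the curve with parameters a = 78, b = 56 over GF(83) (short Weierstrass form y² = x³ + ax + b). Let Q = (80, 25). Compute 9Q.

Double-and-add on 9 = (1001)₂. Start with Q = (80, 25) for the leading 1-bit.
double: tangent at (80, 25): λ = (3·80² + 78)/(2·25) ≡ 22/50. 50⁻¹ ≡ 5 (mod 83), so λ ≡ 22·5 ≡ 27.
  x = λ² - 80 - 80 = 729 - 160 ≡ 71; y = λ·(80 - 71) - 25 ≡ 52. → (71, 52)
double: tangent at (71, 52): λ = (3·71² + 78)/(2·52) ≡ 12/21. 21⁻¹ ≡ 4 (mod 83), so λ ≡ 12·4 ≡ 48.
  x = λ² - 71 - 71 = 2304 - 142 ≡ 4; y = λ·(71 - 4) - 52 ≡ 10. → (4, 10)
double: tangent at (4, 10): λ = (3·4² + 78)/(2·10) ≡ 43/20. 20⁻¹ ≡ 54 (mod 83), so λ ≡ 43·54 ≡ 81.
  x = λ² - 4 - 4 = 6561 - 8 ≡ 79; y = λ·(4 - 79) - 10 ≡ 57. → (79, 57)
add Q: (79, 57) + (80, 25). λ = (25 - 57)/(80 - 79) ≡ 51/1 mod 83. 1⁻¹ ≡ 1 (mod 83) since 1·1 = 1 ≡ 1, so λ ≡ 51.
  x = λ² - 79 - 80 = 2601 - 159 ≡ 35; y = λ·(79 - 35) - 57 ≡ 29. → (35, 29)

(35, 29)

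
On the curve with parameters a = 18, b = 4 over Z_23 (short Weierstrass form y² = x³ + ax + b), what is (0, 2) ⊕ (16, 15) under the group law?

(2, 5)

(0, 2) + (16, 15). λ = (15 - 2)/(16 - 0) ≡ 13/16 mod 23. 16⁻¹ ≡ 13 (mod 23), so λ ≡ 8.
  x = λ² - 0 - 16 = 64 - 16 ≡ 2; y = λ·(0 - 2) - 2 ≡ 5. → (2, 5)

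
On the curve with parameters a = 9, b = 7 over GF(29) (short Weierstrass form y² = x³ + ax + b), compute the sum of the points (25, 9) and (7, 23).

(13, 1)

(25, 9) + (7, 23). λ = (23 - 9)/(7 - 25) ≡ 14/11 mod 29. 11⁻¹ ≡ 8 (mod 29) since 11·8 = 88 ≡ 1, so λ ≡ 25.
  x = λ² - 25 - 7 = 625 - 32 ≡ 13; y = λ·(25 - 13) - 9 ≡ 1. → (13, 1)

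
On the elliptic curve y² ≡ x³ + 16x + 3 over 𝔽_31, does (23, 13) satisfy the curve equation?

yes

y² = 13² ≡ 14; x³ + 16x + 3 = 12538 ≡ 14 (mod 31). 14 = 14.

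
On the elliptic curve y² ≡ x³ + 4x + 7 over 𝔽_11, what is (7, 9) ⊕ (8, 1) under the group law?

(5, 8)

(7, 9) + (8, 1). λ = (1 - 9)/(8 - 7) ≡ 3/1 mod 11. 1⁻¹ ≡ 1 (mod 11) since 1·1 = 1 ≡ 1, so λ ≡ 3.
  x = λ² - 7 - 8 = 9 - 15 ≡ 5; y = λ·(7 - 5) - 9 ≡ 8. → (5, 8)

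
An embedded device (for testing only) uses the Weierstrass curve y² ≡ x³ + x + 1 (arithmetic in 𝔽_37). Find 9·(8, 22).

(1, 15)

Write G = (8, 22).
Repeated addition: build up to 9G.
2G: tangent at (8, 22): λ = (3·8² + 1)/(2·22) ≡ 8/7. 7⁻¹ ≡ 16 (mod 37), so λ ≡ 8·16 ≡ 17.
  x = λ² - 8 - 8 = 289 - 16 ≡ 14; y = λ·(8 - 14) - 22 ≡ 24. → (14, 24)
3G: (14, 24) + (8, 22). λ = (22 - 24)/(8 - 14) ≡ 35/31 mod 37. 31⁻¹ ≡ 6 (mod 37) since 31·6 = 186 ≡ 1, so λ ≡ 25.
  x = λ² - 14 - 8 = 625 - 22 ≡ 11; y = λ·(14 - 11) - 24 ≡ 14. → (11, 14)
4G: (11, 14) + (8, 22). λ = (22 - 14)/(8 - 11) ≡ 8/34 mod 37. 34⁻¹ ≡ 12 (mod 37), so λ ≡ 22.
  x = λ² - 11 - 8 = 484 - 19 ≡ 21; y = λ·(11 - 21) - 14 ≡ 25. → (21, 25)
5G: (21, 25) + (8, 22). λ = (22 - 25)/(8 - 21) ≡ 34/24 mod 37. 24⁻¹ ≡ 17 (mod 37), so λ ≡ 23.
  x = λ² - 21 - 8 = 529 - 29 ≡ 19; y = λ·(21 - 19) - 25 ≡ 21. → (19, 21)
6G: (19, 21) + (8, 22). λ = (22 - 21)/(8 - 19) ≡ 1/26 mod 37. 26⁻¹ ≡ 10 (mod 37), so λ ≡ 10.
  x = λ² - 19 - 8 = 100 - 27 ≡ 36; y = λ·(19 - 36) - 21 ≡ 31. → (36, 31)
7G: (36, 31) + (8, 22). λ = (22 - 31)/(8 - 36) ≡ 28/9 mod 37. 9⁻¹ ≡ 33 (mod 37), so λ ≡ 36.
  x = λ² - 36 - 8 = 1296 - 44 ≡ 31; y = λ·(36 - 31) - 31 ≡ 1. → (31, 1)
8G: (31, 1) + (8, 22). λ = (22 - 1)/(8 - 31) ≡ 21/14 mod 37. 14⁻¹ ≡ 8 (mod 37), so λ ≡ 20.
  x = λ² - 31 - 8 = 400 - 39 ≡ 28; y = λ·(31 - 28) - 1 ≡ 22. → (28, 22)
9G: (28, 22) + (8, 22). λ = (22 - 22)/(8 - 28) ≡ 0/17 mod 37. 17⁻¹ ≡ 24 (mod 37), so λ ≡ 0.
  x = λ² - 28 - 8 = 0 - 36 ≡ 1; y = λ·(28 - 1) - 22 ≡ 15. → (1, 15)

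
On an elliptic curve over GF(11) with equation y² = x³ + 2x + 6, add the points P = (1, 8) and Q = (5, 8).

(1, 8) + (5, 8). λ = (8 - 8)/(5 - 1) ≡ 0/4 mod 11. 4⁻¹ ≡ 3 (mod 11), so λ ≡ 0.
  x = λ² - 1 - 5 = 0 - 6 ≡ 5; y = λ·(1 - 5) - 8 ≡ 3. → (5, 3)

(5, 3)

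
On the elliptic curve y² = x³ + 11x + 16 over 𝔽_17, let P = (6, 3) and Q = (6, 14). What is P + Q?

O

The two points share x = 6 and their y-coordinates satisfy 3 + 14 ≡ 0 (mod 17), so they are inverses. Their sum is the point at infinity.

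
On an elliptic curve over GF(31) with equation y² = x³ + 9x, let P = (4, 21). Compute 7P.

(10, 6)

Double-and-add on 7 = (111)₂. Start with P = (4, 21) for the leading 1-bit.
double: tangent at (4, 21): λ = (3·4² + 9)/(2·21) ≡ 26/11. 11⁻¹ ≡ 17 (mod 31), so λ ≡ 26·17 ≡ 8.
  x = λ² - 4 - 4 = 64 - 8 ≡ 25; y = λ·(4 - 25) - 21 ≡ 28. → (25, 28)
add P: (25, 28) + (4, 21). λ = (21 - 28)/(4 - 25) ≡ 24/10 mod 31. 10⁻¹ ≡ 28 (mod 31) since 10·28 = 280 ≡ 1, so λ ≡ 21.
  x = λ² - 25 - 4 = 441 - 29 ≡ 9; y = λ·(25 - 9) - 28 ≡ 29. → (9, 29)
double: tangent at (9, 29): λ = (3·9² + 9)/(2·29) ≡ 4/27. 27⁻¹ ≡ 23 (mod 31) since 27·23 = 621 ≡ 1, so λ ≡ 4·23 ≡ 30.
  x = λ² - 9 - 9 = 900 - 18 ≡ 14; y = λ·(9 - 14) - 29 ≡ 7. → (14, 7)
add P: (14, 7) + (4, 21). λ = (21 - 7)/(4 - 14) ≡ 14/21 mod 31. 21⁻¹ ≡ 3 (mod 31), so λ ≡ 11.
  x = λ² - 14 - 4 = 121 - 18 ≡ 10; y = λ·(14 - 10) - 7 ≡ 6. → (10, 6)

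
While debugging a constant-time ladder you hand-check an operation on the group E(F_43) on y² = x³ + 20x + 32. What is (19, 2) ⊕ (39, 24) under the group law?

(19, 2) + (39, 24). λ = (24 - 2)/(39 - 19) ≡ 22/20 mod 43. 20⁻¹ ≡ 28 (mod 43) since 20·28 = 560 ≡ 1, so λ ≡ 14.
  x = λ² - 19 - 39 = 196 - 58 ≡ 9; y = λ·(19 - 9) - 2 ≡ 9. → (9, 9)

(9, 9)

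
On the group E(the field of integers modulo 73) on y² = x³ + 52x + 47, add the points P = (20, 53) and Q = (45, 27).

(69, 33)

(20, 53) + (45, 27). λ = (27 - 53)/(45 - 20) ≡ 47/25 mod 73. 25⁻¹ ≡ 38 (mod 73), so λ ≡ 34.
  x = λ² - 20 - 45 = 1156 - 65 ≡ 69; y = λ·(20 - 69) - 53 ≡ 33. → (69, 33)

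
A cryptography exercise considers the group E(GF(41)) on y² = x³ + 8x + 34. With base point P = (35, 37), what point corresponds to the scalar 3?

(36, 22)

Repeated addition: build up to 3P.
2P: tangent at (35, 37): λ = (3·35² + 8)/(2·37) ≡ 34/33. 33⁻¹ ≡ 5 (mod 41), so λ ≡ 34·5 ≡ 6.
  x = λ² - 35 - 35 = 36 - 70 ≡ 7; y = λ·(35 - 7) - 37 ≡ 8. → (7, 8)
3P: (7, 8) + (35, 37). λ = (37 - 8)/(35 - 7) ≡ 29/28 mod 41. 28⁻¹ ≡ 22 (mod 41), so λ ≡ 23.
  x = λ² - 7 - 35 = 529 - 42 ≡ 36; y = λ·(7 - 36) - 8 ≡ 22. → (36, 22)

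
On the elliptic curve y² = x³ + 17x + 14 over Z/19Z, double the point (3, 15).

tangent at (3, 15): λ = (3·3² + 17)/(2·15) ≡ 6/11. 11⁻¹ ≡ 7 (mod 19) since 11·7 = 77 ≡ 1, so λ ≡ 6·7 ≡ 4.
  x = λ² - 3 - 3 = 16 - 6 ≡ 10; y = λ·(3 - 10) - 15 ≡ 14. → (10, 14)

(10, 14)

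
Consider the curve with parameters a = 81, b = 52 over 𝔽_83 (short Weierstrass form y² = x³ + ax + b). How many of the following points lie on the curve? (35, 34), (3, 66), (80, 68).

0

(35, 34): 34² ≡ 77, rhs ≡ 29 → off.
(3, 66): 66² ≡ 40, rhs ≡ 73 → off.
(80, 68): 68² ≡ 59, rhs ≡ 31 → off.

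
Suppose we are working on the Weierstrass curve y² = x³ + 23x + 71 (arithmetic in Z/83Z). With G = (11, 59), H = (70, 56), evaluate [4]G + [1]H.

(55, 47)

First 4G:
Repeated addition: build up to 4G.
2G: tangent at (11, 59): λ = (3·11² + 23)/(2·59) ≡ 54/35. 35⁻¹ ≡ 19 (mod 83), so λ ≡ 54·19 ≡ 30.
  x = λ² - 11 - 11 = 900 - 22 ≡ 48; y = λ·(11 - 48) - 59 ≡ 76. → (48, 76)
3G: (48, 76) + (11, 59). λ = (59 - 76)/(11 - 48) ≡ 66/46 mod 83. 46⁻¹ ≡ 74 (mod 83), so λ ≡ 70.
  x = λ² - 48 - 11 = 4900 - 59 ≡ 27; y = λ·(48 - 27) - 76 ≡ 66. → (27, 66)
4G: (27, 66) + (11, 59). λ = (59 - 66)/(11 - 27) ≡ 76/67 mod 83. 67⁻¹ ≡ 57 (mod 83), so λ ≡ 16.
  x = λ² - 27 - 11 = 256 - 38 ≡ 52; y = λ·(27 - 52) - 66 ≡ 32. → (52, 32)
4G = (52, 32).
Finally 4G + H:
(52, 32) + (70, 56). λ = (56 - 32)/(70 - 52) ≡ 24/18 mod 83. 18⁻¹ ≡ 60 (mod 83) since 18·60 = 1080 ≡ 1, so λ ≡ 29.
  x = λ² - 52 - 70 = 841 - 122 ≡ 55; y = λ·(52 - 55) - 32 ≡ 47. → (55, 47)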